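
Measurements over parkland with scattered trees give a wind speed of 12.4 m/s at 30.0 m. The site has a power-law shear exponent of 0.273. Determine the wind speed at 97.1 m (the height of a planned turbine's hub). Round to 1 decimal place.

17.1 m/s

Power-law profile: V₂ = V₁ · (z₂/z₁)^α
V₂ = 12.4 × (97.1/30.0)^0.273 = 12.4 × (3.2367)^0.273
    = 12.4 × 1.3780 = 17.0875 m/s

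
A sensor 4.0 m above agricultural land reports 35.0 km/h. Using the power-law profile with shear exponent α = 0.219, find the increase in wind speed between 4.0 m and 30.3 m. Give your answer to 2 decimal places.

19.53 km/h

Power law: V₂ = V₁ · (z₂/z₁)^α = 35.0 × (7.5750)^0.219 = 54.5322 km/h
ΔV = 54.5322 − 35.0 = 19.5322 km/h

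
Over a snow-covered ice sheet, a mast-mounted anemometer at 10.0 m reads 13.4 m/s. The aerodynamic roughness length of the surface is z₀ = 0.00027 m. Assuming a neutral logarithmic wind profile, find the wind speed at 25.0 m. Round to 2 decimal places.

Log law: V(z) ∝ ln(z/z₀), so V₂/V₁ = ln(z₂/z₀) / ln(z₁/z₀).
ln(25.0/0.00027) = 11.4360, ln(10.0/0.00027) = 10.5197
V₂ = 13.4 × 11.4360/10.5197 = 13.4 × 1.0871 = 14.5672 m/s

14.57 m/s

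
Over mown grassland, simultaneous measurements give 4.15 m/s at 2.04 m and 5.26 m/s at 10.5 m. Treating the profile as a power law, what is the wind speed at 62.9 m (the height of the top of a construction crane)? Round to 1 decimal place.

6.8 m/s

First find α: α = ln(V₂/V₁)/ln(z₂/z₁) = ln(5.26/4.15)/ln(10.5/2.04) = 0.23702/1.63843 = 0.1447
Extrapolate from 10.5 m to 62.9 m: V₃ = 5.26 × (62.9/10.5)^0.1447 = 5.26 × 1.2956 = 6.8149 m/s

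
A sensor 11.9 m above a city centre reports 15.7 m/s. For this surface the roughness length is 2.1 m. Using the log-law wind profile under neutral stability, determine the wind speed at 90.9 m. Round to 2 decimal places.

Log law: V(z) ∝ ln(z/z₀), so V₂/V₁ = ln(z₂/z₀) / ln(z₁/z₀).
ln(90.9/2.1) = 3.7678, ln(11.9/2.1) = 1.7346
V₂ = 15.7 × 3.7678/1.7346 = 15.7 × 2.1722 = 34.1028 m/s

34.10 m/s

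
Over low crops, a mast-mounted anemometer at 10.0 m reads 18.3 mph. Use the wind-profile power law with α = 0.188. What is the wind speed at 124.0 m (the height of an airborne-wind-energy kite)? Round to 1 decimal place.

Power-law profile: V₂ = V₁ · (z₂/z₁)^α
V₂ = 18.3 × (124.0/10.0)^0.188 = 18.3 × (12.4000)^0.188
    = 18.3 × 1.6053 = 29.3775 mph

29.4 mph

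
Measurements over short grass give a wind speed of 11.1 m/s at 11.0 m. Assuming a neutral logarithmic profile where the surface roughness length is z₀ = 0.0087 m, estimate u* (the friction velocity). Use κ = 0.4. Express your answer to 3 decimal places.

Log law: V(z) = (u*/κ) · ln(z/z₀) ⇒ u* = κ · V / ln(z/z₀)
u* = 0.4 × 11.1 / ln(11.0/0.0087) = 0.4 × 11.1 / 7.1423
   = 4.4400 / 7.1423 = 0.6216 m/s

u* ≈ 0.622 m/s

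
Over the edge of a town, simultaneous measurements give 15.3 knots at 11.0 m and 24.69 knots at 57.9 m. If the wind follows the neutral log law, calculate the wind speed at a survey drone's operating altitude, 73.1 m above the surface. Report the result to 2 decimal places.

Log law: V ∝ ln(z/z₀). From the pair, with r = V₁/V₂ = 0.61968,
ln z₀ = (ln z₁ − r·ln z₂)/(1 − r) = (2.3979 − 0.61968×4.0587)/0.38032 = -0.3082 → z₀ = 0.7347 m
V₃ = V₁ · ln(z₃/z₀)/ln(z₁/z₀) = 15.3 × 4.6001/2.7061 = 26.0080 knots

26.01 knots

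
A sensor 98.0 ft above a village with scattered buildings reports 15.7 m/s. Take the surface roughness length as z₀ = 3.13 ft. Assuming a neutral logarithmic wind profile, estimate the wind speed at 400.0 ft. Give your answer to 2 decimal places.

22.11 m/s

Log law: V(z) ∝ ln(z/z₀), so V₂/V₁ = ln(z₂/z₀) / ln(z₁/z₀).
ln(400.0/3.13) = 4.8504, ln(98.0/3.13) = 3.4439
V₂ = 15.7 × 4.8504/3.4439 = 15.7 × 1.4084 = 22.1119 m/s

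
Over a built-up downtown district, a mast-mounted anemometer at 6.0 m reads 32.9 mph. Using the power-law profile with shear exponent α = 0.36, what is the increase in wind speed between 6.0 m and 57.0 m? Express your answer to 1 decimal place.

41.1 mph

Power law: V₂ = V₁ · (z₂/z₁)^α = 32.9 × (9.5000)^0.36 = 73.9906 mph
ΔV = 73.9906 − 32.9 = 41.0906 mph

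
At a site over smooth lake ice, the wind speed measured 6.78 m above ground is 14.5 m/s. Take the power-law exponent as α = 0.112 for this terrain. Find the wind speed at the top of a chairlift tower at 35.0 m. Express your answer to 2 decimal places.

Power-law profile: V₂ = V₁ · (z₂/z₁)^α
V₂ = 14.5 × (35.0/6.78)^0.112 = 14.5 × (5.1622)^0.112
    = 14.5 × 1.2018 = 17.4263 m/s

17.43 m/s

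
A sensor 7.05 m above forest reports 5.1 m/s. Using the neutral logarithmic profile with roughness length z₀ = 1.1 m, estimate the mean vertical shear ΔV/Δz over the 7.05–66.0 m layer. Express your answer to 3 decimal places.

Log law: V₂ = V₁ · ln(z₂/z₀)/ln(z₁/z₀) = 5.1 × 4.0943/1.8577 = 11.2402 m/s
ΔV/Δz = (11.2402 − 5.1)/(66.0 − 7.05) = 6.1402/58.9500 = 0.10416 m/s/m

0.104 m/s/m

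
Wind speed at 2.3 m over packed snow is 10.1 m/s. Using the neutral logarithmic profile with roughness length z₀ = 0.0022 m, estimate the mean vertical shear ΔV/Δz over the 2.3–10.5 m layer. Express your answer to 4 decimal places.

Log law: V₂ = V₁ · ln(z₂/z₀)/ln(z₁/z₀) = 10.1 × 8.4707/6.9522 = 12.3060 m/s
ΔV/Δz = (12.3060 − 10.1)/(10.5 − 2.3) = 2.2060/8.2000 = 0.26902 m/s/m

0.2690 m/s/m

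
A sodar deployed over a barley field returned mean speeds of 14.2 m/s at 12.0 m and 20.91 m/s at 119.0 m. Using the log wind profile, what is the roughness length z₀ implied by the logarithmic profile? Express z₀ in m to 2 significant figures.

z₀ ≈ 0.093 m

Log law: V(z) ∝ ln(z/z₀). With r = V₁/V₂ = 14.2/20.91 = 0.67910,
r · ln(z₂/z₀) = ln(z₁/z₀) ⇒ ln z₀ = (ln z₁ − r·ln z₂)/(1 − r)
ln z₀ = (2.48491 − 0.67910×4.77912) / 0.32090 = -2.3702
z₀ = exp(-2.3702) = 0.09346 m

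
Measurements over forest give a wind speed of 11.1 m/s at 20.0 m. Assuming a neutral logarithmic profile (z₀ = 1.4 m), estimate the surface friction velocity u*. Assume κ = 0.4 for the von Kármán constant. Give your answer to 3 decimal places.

u* ≈ 1.670 m/s

Log law: V(z) = (u*/κ) · ln(z/z₀) ⇒ u* = κ · V / ln(z/z₀)
u* = 0.4 × 11.1 / ln(20.0/1.4) = 0.4 × 11.1 / 2.6593
   = 4.4400 / 2.6593 = 1.6696 m/s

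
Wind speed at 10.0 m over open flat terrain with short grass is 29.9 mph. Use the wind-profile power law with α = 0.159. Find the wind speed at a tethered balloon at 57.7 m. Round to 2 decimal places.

39.51 mph

Power-law profile: V₂ = V₁ · (z₂/z₁)^α
V₂ = 29.9 × (57.7/10.0)^0.159 = 29.9 × (5.7700)^0.159
    = 29.9 × 1.3214 = 39.5092 mph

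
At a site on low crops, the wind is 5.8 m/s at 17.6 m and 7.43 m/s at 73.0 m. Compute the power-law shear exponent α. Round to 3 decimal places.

Power law: V₂/V₁ = (z₂/z₁)^α ⇒ α = ln(V₂/V₁) / ln(z₂/z₁)
α = ln(7.43/5.8) / ln(73.0/17.6) = ln(1.2810) / ln(4.1477)
  = 0.24767 / 1.42256 = 0.17410

α ≈ 0.174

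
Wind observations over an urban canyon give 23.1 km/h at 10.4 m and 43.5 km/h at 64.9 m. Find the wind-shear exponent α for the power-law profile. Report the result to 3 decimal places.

Power law: V₂/V₁ = (z₂/z₁)^α ⇒ α = ln(V₂/V₁) / ln(z₂/z₁)
α = ln(43.5/23.1) / ln(64.9/10.4) = ln(1.8831) / ln(6.2404)
  = 0.63293 / 1.83104 = 0.34567

α ≈ 0.346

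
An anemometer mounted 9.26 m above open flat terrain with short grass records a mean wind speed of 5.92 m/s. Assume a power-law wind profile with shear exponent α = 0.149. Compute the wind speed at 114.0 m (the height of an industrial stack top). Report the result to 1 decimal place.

8.6 m/s

Power-law profile: V₂ = V₁ · (z₂/z₁)^α
V₂ = 5.92 × (114.0/9.26)^0.149 = 5.92 × (12.3110)^0.149
    = 5.92 × 1.4536 = 8.6055 m/s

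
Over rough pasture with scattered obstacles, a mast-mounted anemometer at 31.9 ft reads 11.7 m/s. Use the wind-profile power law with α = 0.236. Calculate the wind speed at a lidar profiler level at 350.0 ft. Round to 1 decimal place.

Power-law profile: V₂ = V₁ · (z₂/z₁)^α
V₂ = 11.7 × (350.0/31.9)^0.236 = 11.7 × (10.9718)^0.236
    = 11.7 × 1.7600 = 20.5917 m/s

20.6 m/s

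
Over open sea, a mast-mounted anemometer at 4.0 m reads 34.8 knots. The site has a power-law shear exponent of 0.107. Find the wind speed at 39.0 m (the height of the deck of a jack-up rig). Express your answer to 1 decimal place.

44.4 knots

Power-law profile: V₂ = V₁ · (z₂/z₁)^α
V₂ = 34.8 × (39.0/4.0)^0.107 = 34.8 × (9.7500)^0.107
    = 34.8 × 1.2759 = 44.4020 knots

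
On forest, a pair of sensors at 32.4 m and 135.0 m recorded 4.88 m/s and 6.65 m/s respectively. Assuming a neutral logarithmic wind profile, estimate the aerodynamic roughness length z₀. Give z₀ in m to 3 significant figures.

z₀ ≈ 0.634 m

Log law: V(z) ∝ ln(z/z₀). With r = V₁/V₂ = 4.88/6.65 = 0.73383,
r · ln(z₂/z₀) = ln(z₁/z₀) ⇒ ln z₀ = (ln z₁ − r·ln z₂)/(1 − r)
ln z₀ = (3.47816 − 0.73383×4.90527) / 0.26617 = -0.4565
z₀ = exp(-0.4565) = 0.6335 m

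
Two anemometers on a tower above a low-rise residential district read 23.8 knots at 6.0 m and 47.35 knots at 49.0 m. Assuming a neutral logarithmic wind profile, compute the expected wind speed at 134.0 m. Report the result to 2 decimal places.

58.63 knots

Log law: V ∝ ln(z/z₀). From the pair, with r = V₁/V₂ = 0.50264,
ln z₀ = (ln z₁ − r·ln z₂)/(1 − r) = (1.7918 − 0.50264×3.8918)/0.49736 = -0.3306 → z₀ = 0.7185 m
V₃ = V₁ · ln(z₃/z₀)/ln(z₁/z₀) = 23.8 × 5.2284/2.1224 = 58.6315 knots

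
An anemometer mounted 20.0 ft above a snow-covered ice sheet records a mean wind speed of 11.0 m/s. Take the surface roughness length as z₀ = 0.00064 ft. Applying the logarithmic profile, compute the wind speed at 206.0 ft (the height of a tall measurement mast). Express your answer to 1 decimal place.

13.5 m/s

Log law: V(z) ∝ ln(z/z₀), so V₂/V₁ = ln(z₂/z₀) / ln(z₁/z₀).
ln(206.0/0.00064) = 12.6819, ln(20.0/0.00064) = 10.3498
V₂ = 11.0 × 12.6819/10.3498 = 11.0 × 1.2253 = 13.4787 m/s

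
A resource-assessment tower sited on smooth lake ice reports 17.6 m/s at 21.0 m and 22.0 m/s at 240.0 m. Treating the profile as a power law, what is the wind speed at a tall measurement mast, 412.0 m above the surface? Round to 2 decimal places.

First find α: α = ln(V₂/V₁)/ln(z₂/z₁) = ln(22.0/17.6)/ln(240.0/21.0) = 0.22314/2.43612 = 0.0916
Extrapolate from 240.0 m to 412.0 m: V₃ = 22.0 × (412.0/240.0)^0.0916 = 22.0 × 1.0507 = 23.1164 m/s

23.12 m/s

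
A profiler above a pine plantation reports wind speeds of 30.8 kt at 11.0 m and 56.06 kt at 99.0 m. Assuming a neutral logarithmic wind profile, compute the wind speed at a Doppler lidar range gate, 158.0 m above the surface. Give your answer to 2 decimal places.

61.43 kt

Log law: V ∝ ln(z/z₀). From the pair, with r = V₁/V₂ = 0.54941,
ln z₀ = (ln z₁ − r·ln z₂)/(1 − r) = (2.3979 − 0.54941×4.5951)/0.45059 = -0.2812 → z₀ = 0.7549 m
V₃ = V₁ · ln(z₃/z₀)/ln(z₁/z₀) = 30.8 × 5.3438/2.6791 = 61.4342 kt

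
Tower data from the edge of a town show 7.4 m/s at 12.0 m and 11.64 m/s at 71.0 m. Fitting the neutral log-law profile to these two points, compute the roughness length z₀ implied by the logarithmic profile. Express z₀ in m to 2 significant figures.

z₀ ≈ 0.54 m

Log law: V(z) ∝ ln(z/z₀). With r = V₁/V₂ = 7.4/11.64 = 0.63574,
r · ln(z₂/z₀) = ln(z₁/z₀) ⇒ ln z₀ = (ln z₁ − r·ln z₂)/(1 − r)
ln z₀ = (2.48491 − 0.63574×4.26268) / 0.36426 = -0.6178
z₀ = exp(-0.6178) = 0.5391 m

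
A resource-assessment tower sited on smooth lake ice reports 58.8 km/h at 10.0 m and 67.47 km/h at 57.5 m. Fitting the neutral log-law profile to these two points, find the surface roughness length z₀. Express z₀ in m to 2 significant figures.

Log law: V(z) ∝ ln(z/z₀). With r = V₁/V₂ = 58.8/67.47 = 0.87150,
r · ln(z₂/z₀) = ln(z₁/z₀) ⇒ ln z₀ = (ln z₁ − r·ln z₂)/(1 − r)
ln z₀ = (2.30259 − 0.87150×4.05178) / 0.12850 = -9.5605
z₀ = exp(-9.5605) = 0.00007046 m

z₀ ≈ 0.000070 m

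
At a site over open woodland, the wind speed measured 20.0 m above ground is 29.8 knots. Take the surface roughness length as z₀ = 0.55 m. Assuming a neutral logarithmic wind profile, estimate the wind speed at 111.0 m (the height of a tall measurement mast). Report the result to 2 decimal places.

44.01 knots

Log law: V(z) ∝ ln(z/z₀), so V₂/V₁ = ln(z₂/z₀) / ln(z₁/z₀).
ln(111.0/0.55) = 5.3074, ln(20.0/0.55) = 3.5936
V₂ = 29.8 × 5.3074/3.5936 = 29.8 × 1.4769 = 44.0118 knots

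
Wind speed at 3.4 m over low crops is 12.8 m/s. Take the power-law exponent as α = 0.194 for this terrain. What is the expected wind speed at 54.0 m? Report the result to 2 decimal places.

Power-law profile: V₂ = V₁ · (z₂/z₁)^α
V₂ = 12.8 × (54.0/3.4)^0.194 = 12.8 × (15.8824)^0.194
    = 12.8 × 1.7099 = 21.8871 m/s

21.89 m/s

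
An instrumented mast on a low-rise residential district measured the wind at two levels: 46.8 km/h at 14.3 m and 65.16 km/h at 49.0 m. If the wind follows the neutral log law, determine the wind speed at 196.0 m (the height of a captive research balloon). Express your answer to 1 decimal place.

85.8 km/h

Log law: V ∝ ln(z/z₀). From the pair, with r = V₁/V₂ = 0.71823,
ln z₀ = (ln z₁ − r·ln z₂)/(1 − r) = (2.6603 − 0.71823×3.8918)/0.28177 = -0.4790 → z₀ = 0.6194 m
V₃ = V₁ · ln(z₃/z₀)/ln(z₁/z₀) = 46.8 × 5.7571/3.1393 = 85.8268 km/h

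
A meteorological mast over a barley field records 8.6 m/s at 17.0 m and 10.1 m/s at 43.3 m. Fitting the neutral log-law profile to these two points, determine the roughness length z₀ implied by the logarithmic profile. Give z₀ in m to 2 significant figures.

z₀ ≈ 0.080 m

Log law: V(z) ∝ ln(z/z₀). With r = V₁/V₂ = 8.6/10.1 = 0.85149,
r · ln(z₂/z₀) = ln(z₁/z₀) ⇒ ln z₀ = (ln z₁ − r·ln z₂)/(1 − r)
ln z₀ = (2.83321 − 0.85149×3.76815) / 0.14851 = -2.5271
z₀ = exp(-2.5271) = 0.07989 m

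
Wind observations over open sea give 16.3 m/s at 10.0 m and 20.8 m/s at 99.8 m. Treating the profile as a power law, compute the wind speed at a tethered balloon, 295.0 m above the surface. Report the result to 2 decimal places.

First find α: α = ln(V₂/V₁)/ln(z₂/z₁) = ln(20.8/16.3)/ln(99.8/10.0) = 0.24379/2.30058 = 0.1060
Extrapolate from 99.8 m to 295.0 m: V₃ = 20.8 × (295.0/99.8)^0.1060 = 20.8 × 1.1217 = 23.3314 m/s

23.33 m/s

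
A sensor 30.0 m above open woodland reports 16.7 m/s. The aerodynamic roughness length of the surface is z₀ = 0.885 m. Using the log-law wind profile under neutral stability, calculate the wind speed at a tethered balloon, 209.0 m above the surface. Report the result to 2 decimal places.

25.90 m/s

Log law: V(z) ∝ ln(z/z₀), so V₂/V₁ = ln(z₂/z₀) / ln(z₁/z₀).
ln(209.0/0.885) = 5.4645, ln(30.0/0.885) = 3.5234
V₂ = 16.7 × 5.4645/3.5234 = 16.7 × 1.5509 = 25.9006 m/s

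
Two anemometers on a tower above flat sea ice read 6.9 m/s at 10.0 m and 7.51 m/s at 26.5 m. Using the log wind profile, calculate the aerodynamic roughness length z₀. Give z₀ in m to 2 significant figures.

z₀ ≈ 0.00016 m

Log law: V(z) ∝ ln(z/z₀). With r = V₁/V₂ = 6.9/7.51 = 0.91877,
r · ln(z₂/z₀) = ln(z₁/z₀) ⇒ ln z₀ = (ln z₁ − r·ln z₂)/(1 − r)
ln z₀ = (2.30259 − 0.91877×3.27714) / 0.08123 = -8.7211
z₀ = exp(-8.7211) = 0.0001631 m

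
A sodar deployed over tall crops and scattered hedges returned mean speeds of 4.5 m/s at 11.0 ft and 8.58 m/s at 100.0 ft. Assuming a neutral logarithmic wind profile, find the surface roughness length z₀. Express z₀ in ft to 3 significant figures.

Log law: V(z) ∝ ln(z/z₀). With r = V₁/V₂ = 4.5/8.58 = 0.52448,
r · ln(z₂/z₀) = ln(z₁/z₀) ⇒ ln z₀ = (ln z₁ − r·ln z₂)/(1 − r)
ln z₀ = (2.39790 − 0.52448×4.60517) / 0.47552 = -0.0366
z₀ = exp(-0.0366) = 0.9641 ft

z₀ ≈ 0.964 ft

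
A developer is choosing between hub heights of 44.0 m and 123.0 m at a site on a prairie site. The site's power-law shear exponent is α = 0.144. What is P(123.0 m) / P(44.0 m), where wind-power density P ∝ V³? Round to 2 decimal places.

1.56

Speed ratio: V_B/V_A = (z_B/z_A)^α = (123.0/44.0)^0.144 = (2.7955)^0.144 = 1.15955
Power-density ratio: P_B/P_A = (V_B/V_A)³ = (1.15955)³ = 1.55908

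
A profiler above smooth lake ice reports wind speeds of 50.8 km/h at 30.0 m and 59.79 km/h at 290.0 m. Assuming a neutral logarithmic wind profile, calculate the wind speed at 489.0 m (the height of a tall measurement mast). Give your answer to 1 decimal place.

61.9 km/h

Log law: V ∝ ln(z/z₀). From the pair, with r = V₁/V₂ = 0.84964,
ln z₀ = (ln z₁ − r·ln z₂)/(1 − r) = (3.4012 − 0.84964×5.6699)/0.15036 = -9.4185 → z₀ = 0.00008121 m
V₃ = V₁ · ln(z₃/z₀)/ln(z₁/z₀) = 50.8 × 15.6109/12.8197 = 61.8604 km/h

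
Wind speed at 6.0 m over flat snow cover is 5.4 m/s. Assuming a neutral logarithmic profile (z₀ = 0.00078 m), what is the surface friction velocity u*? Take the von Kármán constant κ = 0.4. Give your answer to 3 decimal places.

u* ≈ 0.241 m/s

Log law: V(z) = (u*/κ) · ln(z/z₀) ⇒ u* = κ · V / ln(z/z₀)
u* = 0.4 × 5.4 / ln(6.0/0.00078) = 0.4 × 5.4 / 8.9480
   = 2.1600 / 8.9480 = 0.2414 m/s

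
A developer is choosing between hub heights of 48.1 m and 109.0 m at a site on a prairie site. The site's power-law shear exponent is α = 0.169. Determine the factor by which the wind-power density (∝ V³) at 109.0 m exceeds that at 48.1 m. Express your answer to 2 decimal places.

Speed ratio: V_B/V_A = (z_B/z_A)^α = (109.0/48.1)^0.169 = (2.2661)^0.169 = 1.14827
Power-density ratio: P_B/P_A = (V_B/V_A)³ = (1.14827)³ = 1.51401

1.51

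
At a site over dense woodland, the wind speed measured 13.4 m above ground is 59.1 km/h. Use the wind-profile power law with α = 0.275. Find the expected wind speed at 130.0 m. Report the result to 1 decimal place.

Power-law profile: V₂ = V₁ · (z₂/z₁)^α
V₂ = 59.1 × (130.0/13.4)^0.275 = 59.1 × (9.7015)^0.275
    = 59.1 × 1.8680 = 110.3997 km/h

110.4 km/h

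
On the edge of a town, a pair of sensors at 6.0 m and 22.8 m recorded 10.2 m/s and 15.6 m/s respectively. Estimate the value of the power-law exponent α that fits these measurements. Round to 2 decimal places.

Power law: V₂/V₁ = (z₂/z₁)^α ⇒ α = ln(V₂/V₁) / ln(z₂/z₁)
α = ln(15.6/10.2) / ln(22.8/6.0) = ln(1.5294) / ln(3.8000)
  = 0.42488 / 1.33500 = 0.31826

α ≈ 0.32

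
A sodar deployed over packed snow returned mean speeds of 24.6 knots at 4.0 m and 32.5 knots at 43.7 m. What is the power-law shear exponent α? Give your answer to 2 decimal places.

α ≈ 0.12

Power law: V₂/V₁ = (z₂/z₁)^α ⇒ α = ln(V₂/V₁) / ln(z₂/z₁)
α = ln(32.5/24.6) / ln(43.7/4.0) = ln(1.3211) / ln(10.9250)
  = 0.27849 / 2.39105 = 0.11647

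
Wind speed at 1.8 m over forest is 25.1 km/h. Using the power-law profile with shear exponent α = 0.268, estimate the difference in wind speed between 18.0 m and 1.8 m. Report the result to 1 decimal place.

21.4 km/h

Power law: V₂ = V₁ · (z₂/z₁)^α = 25.1 × (10.0000)^0.268 = 46.5236 km/h
ΔV = 46.5236 − 25.1 = 21.4236 km/h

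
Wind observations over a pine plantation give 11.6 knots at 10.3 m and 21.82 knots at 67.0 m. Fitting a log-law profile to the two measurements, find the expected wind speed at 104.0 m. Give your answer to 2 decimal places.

24.22 knots

Log law: V ∝ ln(z/z₀). From the pair, with r = V₁/V₂ = 0.53162,
ln z₀ = (ln z₁ − r·ln z₂)/(1 − r) = (2.3321 − 0.53162×4.2047)/0.46838 = 0.2067 → z₀ = 1.230 m
V₃ = V₁ · ln(z₃/z₀)/ln(z₁/z₀) = 11.6 × 4.4376/2.1254 = 24.2198 knots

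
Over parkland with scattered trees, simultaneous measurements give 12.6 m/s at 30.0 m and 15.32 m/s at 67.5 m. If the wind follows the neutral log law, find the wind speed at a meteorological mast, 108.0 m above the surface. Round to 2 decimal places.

Log law: V ∝ ln(z/z₀). From the pair, with r = V₁/V₂ = 0.82245,
ln z₀ = (ln z₁ − r·ln z₂)/(1 − r) = (3.4012 − 0.82245×4.2121)/0.17755 = -0.3553 → z₀ = 0.7010 m
V₃ = V₁ · ln(z₃/z₀)/ln(z₁/z₀) = 12.6 × 5.0374/3.7565 = 16.8965 m/s

16.90 m/s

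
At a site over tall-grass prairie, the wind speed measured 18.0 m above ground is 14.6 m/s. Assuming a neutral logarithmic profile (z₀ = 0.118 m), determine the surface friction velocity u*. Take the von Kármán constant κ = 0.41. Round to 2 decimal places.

u* ≈ 1.19 m/s

Log law: V(z) = (u*/κ) · ln(z/z₀) ⇒ u* = κ · V / ln(z/z₀)
u* = 0.41 × 14.6 / ln(18.0/0.118) = 0.41 × 14.6 / 5.0274
   = 5.9860 / 5.0274 = 1.1907 m/s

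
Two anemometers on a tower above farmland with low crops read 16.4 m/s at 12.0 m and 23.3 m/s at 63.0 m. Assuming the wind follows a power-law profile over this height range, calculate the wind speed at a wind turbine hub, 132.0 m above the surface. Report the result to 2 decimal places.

27.25 m/s

First find α: α = ln(V₂/V₁)/ln(z₂/z₁) = ln(23.3/16.4)/ln(63.0/12.0) = 0.35117/1.65823 = 0.2118
Extrapolate from 63.0 m to 132.0 m: V₃ = 23.3 × (132.0/63.0)^0.2118 = 23.3 × 1.1696 = 27.2512 m/s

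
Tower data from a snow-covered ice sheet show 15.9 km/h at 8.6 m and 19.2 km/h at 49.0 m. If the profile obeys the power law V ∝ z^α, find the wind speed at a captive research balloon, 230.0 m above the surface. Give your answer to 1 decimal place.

First find α: α = ln(V₂/V₁)/ln(z₂/z₁) = ln(19.2/15.9)/ln(49.0/8.6) = 0.18859/1.74006 = 0.1084
Extrapolate from 49.0 m to 230.0 m: V₃ = 19.2 × (230.0/49.0)^0.1084 = 19.2 × 1.1824 = 22.7030 km/h

22.7 km/h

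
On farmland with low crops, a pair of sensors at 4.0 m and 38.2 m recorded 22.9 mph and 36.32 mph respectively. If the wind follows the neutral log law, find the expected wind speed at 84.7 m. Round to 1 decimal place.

41.1 mph

Log law: V ∝ ln(z/z₀). From the pair, with r = V₁/V₂ = 0.63051,
ln z₀ = (ln z₁ − r·ln z₂)/(1 − r) = (1.3863 − 0.63051×3.6428)/0.36949 = -2.4643 → z₀ = 0.08507 m
V₃ = V₁ · ln(z₃/z₀)/ln(z₁/z₀) = 22.9 × 6.9034/3.8506 = 41.0556 mph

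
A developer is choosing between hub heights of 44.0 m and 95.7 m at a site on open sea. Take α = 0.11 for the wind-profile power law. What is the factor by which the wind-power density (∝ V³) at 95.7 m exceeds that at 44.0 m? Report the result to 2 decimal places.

1.29

Speed ratio: V_B/V_A = (z_B/z_A)^α = (95.7/44.0)^0.11 = (2.1750)^0.11 = 1.08923
Power-density ratio: P_B/P_A = (V_B/V_A)³ = (1.08923)³ = 1.29229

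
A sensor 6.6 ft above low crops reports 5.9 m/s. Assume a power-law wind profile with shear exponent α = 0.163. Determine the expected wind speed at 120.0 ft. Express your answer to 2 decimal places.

9.47 m/s

Power-law profile: V₂ = V₁ · (z₂/z₁)^α
V₂ = 5.9 × (120.0/6.6)^0.163 = 5.9 × (18.1818)^0.163
    = 5.9 × 1.6044 = 9.4661 m/s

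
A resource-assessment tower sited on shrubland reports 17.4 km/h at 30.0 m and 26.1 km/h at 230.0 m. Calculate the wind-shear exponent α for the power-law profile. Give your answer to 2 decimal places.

Power law: V₂/V₁ = (z₂/z₁)^α ⇒ α = ln(V₂/V₁) / ln(z₂/z₁)
α = ln(26.1/17.4) / ln(230.0/30.0) = ln(1.5000) / ln(7.6667)
  = 0.40547 / 2.03688 = 0.19906

α ≈ 0.20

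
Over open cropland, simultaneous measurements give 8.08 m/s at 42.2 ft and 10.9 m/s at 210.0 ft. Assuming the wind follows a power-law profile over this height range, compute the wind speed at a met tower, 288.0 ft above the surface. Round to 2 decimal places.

11.56 m/s

First find α: α = ln(V₂/V₁)/ln(z₂/z₁) = ln(10.9/8.08)/ln(210.0/42.2) = 0.29937/1.60469 = 0.1866
Extrapolate from 210.0 ft to 288.0 ft: V₃ = 10.9 × (288.0/210.0)^0.1866 = 10.9 × 1.0607 = 11.5616 m/s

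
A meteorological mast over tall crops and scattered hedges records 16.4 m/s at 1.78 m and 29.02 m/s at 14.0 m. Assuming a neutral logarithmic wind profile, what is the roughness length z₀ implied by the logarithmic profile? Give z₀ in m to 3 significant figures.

Log law: V(z) ∝ ln(z/z₀). With r = V₁/V₂ = 16.4/29.02 = 0.56513,
r · ln(z₂/z₀) = ln(z₁/z₀) ⇒ ln z₀ = (ln z₁ − r·ln z₂)/(1 − r)
ln z₀ = (0.57661 − 0.56513×2.63906) / 0.43487 = -2.1036
z₀ = exp(-2.1036) = 0.1220 m

z₀ ≈ 0.122 m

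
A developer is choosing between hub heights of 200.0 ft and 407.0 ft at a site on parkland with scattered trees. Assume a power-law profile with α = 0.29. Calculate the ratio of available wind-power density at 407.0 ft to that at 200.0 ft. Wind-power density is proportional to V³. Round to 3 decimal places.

Speed ratio: V_B/V_A = (z_B/z_A)^α = (407.0/200.0)^0.29 = (2.0350)^0.29 = 1.22881
Power-density ratio: P_B/P_A = (V_B/V_A)³ = (1.22881)³ = 1.85546

1.855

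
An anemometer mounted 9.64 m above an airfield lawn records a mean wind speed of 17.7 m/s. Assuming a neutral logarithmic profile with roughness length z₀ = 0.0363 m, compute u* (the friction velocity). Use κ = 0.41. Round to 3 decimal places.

Log law: V(z) = (u*/κ) · ln(z/z₀) ⇒ u* = κ · V / ln(z/z₀)
u* = 0.41 × 17.7 / ln(9.64/0.0363) = 0.41 × 17.7 / 5.5819
   = 7.2570 / 5.5819 = 1.3001 m/s

u* ≈ 1.300 m/s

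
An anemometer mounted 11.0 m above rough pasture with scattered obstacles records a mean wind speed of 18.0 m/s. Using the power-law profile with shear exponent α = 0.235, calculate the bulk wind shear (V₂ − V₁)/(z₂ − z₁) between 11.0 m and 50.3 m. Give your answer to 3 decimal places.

Power law: V₂ = V₁ · (z₂/z₁)^α = 18.0 × (4.5727)^0.235 = 25.7285 m/s
ΔV/Δz = (25.7285 − 18.0)/(50.3 − 11.0) = 7.7285/39.3000 = 0.19665 m/s/m

0.197 m/s/m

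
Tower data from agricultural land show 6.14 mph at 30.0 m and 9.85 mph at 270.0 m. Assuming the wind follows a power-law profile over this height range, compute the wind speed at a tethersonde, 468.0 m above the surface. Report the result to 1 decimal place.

First find α: α = ln(V₂/V₁)/ln(z₂/z₁) = ln(9.85/6.14)/ln(270.0/30.0) = 0.47265/2.19722 = 0.2151
Extrapolate from 270.0 m to 468.0 m: V₃ = 9.85 × (468.0/270.0)^0.2151 = 9.85 × 1.1256 = 11.0872 mph

11.1 mph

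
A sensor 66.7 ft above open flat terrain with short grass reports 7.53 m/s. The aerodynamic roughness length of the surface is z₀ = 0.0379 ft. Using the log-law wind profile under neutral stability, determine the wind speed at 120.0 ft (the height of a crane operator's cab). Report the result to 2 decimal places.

8.12 m/s

Log law: V(z) ∝ ln(z/z₀), so V₂/V₁ = ln(z₂/z₀) / ln(z₁/z₀).
ln(120.0/0.0379) = 8.0603, ln(66.7/0.0379) = 7.4730
V₂ = 7.53 × 8.0603/7.4730 = 7.53 × 1.0786 = 8.1218 m/s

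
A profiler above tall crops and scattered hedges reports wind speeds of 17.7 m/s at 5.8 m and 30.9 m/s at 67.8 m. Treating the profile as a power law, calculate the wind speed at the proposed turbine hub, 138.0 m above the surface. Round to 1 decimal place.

First find α: α = ln(V₂/V₁)/ln(z₂/z₁) = ln(30.9/17.7)/ln(67.8/5.8) = 0.55719/2.45870 = 0.2266
Extrapolate from 67.8 m to 138.0 m: V₃ = 30.9 × (138.0/67.8)^0.2266 = 30.9 × 1.1748 = 36.2998 m/s

36.3 m/s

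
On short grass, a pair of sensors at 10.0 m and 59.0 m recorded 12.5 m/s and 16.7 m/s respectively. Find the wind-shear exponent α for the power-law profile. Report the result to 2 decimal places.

α ≈ 0.16

Power law: V₂/V₁ = (z₂/z₁)^α ⇒ α = ln(V₂/V₁) / ln(z₂/z₁)
α = ln(16.7/12.5) / ln(59.0/10.0) = ln(1.3360) / ln(5.9000)
  = 0.28968 / 1.77495 = 0.16320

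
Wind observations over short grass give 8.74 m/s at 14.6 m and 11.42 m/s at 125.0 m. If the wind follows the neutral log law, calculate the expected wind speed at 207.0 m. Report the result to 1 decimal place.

12.0 m/s

Log law: V ∝ ln(z/z₀). From the pair, with r = V₁/V₂ = 0.76532,
ln z₀ = (ln z₁ − r·ln z₂)/(1 − r) = (2.6810 − 0.76532×4.8283)/0.23468 = -4.3217 → z₀ = 0.01328 m
V₃ = V₁ · ln(z₃/z₀)/ln(z₁/z₀) = 8.74 × 9.6544/7.0027 = 12.0495 m/s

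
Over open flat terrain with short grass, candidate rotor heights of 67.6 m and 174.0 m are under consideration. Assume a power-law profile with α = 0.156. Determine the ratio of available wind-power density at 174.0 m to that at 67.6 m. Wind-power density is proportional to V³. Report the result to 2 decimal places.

1.56

Speed ratio: V_B/V_A = (z_B/z_A)^α = (174.0/67.6)^0.156 = (2.5740)^0.156 = 1.15892
Power-density ratio: P_B/P_A = (V_B/V_A)³ = (1.15892)³ = 1.55655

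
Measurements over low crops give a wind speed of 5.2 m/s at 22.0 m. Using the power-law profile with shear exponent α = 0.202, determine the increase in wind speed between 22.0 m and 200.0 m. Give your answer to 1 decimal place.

Power law: V₂ = V₁ · (z₂/z₁)^α = 5.2 × (9.0909)^0.202 = 8.1216 m/s
ΔV = 8.1216 − 5.2 = 2.9216 m/s

2.9 m/s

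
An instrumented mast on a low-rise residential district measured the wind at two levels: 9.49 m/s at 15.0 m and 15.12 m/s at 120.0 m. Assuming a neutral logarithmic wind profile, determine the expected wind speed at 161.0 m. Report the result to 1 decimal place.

Log law: V ∝ ln(z/z₀). From the pair, with r = V₁/V₂ = 0.62765,
ln z₀ = (ln z₁ − r·ln z₂)/(1 − r) = (2.7081 − 0.62765×4.7875)/0.37235 = -0.7971 → z₀ = 0.4506 m
V₃ = V₁ · ln(z₃/z₀)/ln(z₁/z₀) = 9.49 × 5.8785/3.5051 = 15.9158 m/s

15.9 m/s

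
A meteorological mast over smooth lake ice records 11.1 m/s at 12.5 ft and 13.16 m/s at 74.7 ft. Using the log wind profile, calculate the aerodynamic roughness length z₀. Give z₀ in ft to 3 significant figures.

z₀ ≈ 0.000819 ft

Log law: V(z) ∝ ln(z/z₀). With r = V₁/V₂ = 11.1/13.16 = 0.84347,
r · ln(z₂/z₀) = ln(z₁/z₀) ⇒ ln z₀ = (ln z₁ − r·ln z₂)/(1 − r)
ln z₀ = (2.52573 − 0.84347×4.31348) / 0.15653 = -7.1073
z₀ = exp(-7.1073) = 0.0008191 ft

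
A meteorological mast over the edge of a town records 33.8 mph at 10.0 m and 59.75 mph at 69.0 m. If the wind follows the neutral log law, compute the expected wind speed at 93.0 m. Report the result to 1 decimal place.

Log law: V ∝ ln(z/z₀). From the pair, with r = V₁/V₂ = 0.56569,
ln z₀ = (ln z₁ − r·ln z₂)/(1 − r) = (2.3026 − 0.56569×4.2341)/0.43431 = -0.2132 → z₀ = 0.8080 m
V₃ = V₁ · ln(z₃/z₀)/ln(z₁/z₀) = 33.8 × 4.7458/2.5158 = 63.7603 mph

63.8 mph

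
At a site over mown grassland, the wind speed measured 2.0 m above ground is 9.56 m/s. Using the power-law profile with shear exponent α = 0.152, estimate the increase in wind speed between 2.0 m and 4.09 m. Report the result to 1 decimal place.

Power law: V₂ = V₁ · (z₂/z₁)^α = 9.56 × (2.0450)^0.152 = 10.6582 m/s
ΔV = 10.6582 − 9.56 = 1.0982 m/s

1.1 m/s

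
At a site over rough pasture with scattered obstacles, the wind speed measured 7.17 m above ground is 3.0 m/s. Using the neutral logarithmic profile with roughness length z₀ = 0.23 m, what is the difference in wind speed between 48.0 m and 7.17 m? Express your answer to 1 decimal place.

1.7 m/s

Log law: V₂ = V₁ · ln(z₂/z₀)/ln(z₁/z₀) = 3.0 × 5.3409/3.4396 = 4.6583 m/s
ΔV = 4.6583 − 3.0 = 1.6583 m/s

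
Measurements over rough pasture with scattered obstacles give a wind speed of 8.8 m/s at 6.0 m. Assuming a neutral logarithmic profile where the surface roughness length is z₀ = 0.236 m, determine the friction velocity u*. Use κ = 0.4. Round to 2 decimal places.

u* ≈ 1.09 m/s

Log law: V(z) = (u*/κ) · ln(z/z₀) ⇒ u* = κ · V / ln(z/z₀)
u* = 0.4 × 8.8 / ln(6.0/0.236) = 0.4 × 8.8 / 3.2357
   = 3.5200 / 3.2357 = 1.0879 m/s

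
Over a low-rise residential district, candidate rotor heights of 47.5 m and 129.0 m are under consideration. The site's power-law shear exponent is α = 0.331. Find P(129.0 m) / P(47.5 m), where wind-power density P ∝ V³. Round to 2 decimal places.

Speed ratio: V_B/V_A = (z_B/z_A)^α = (129.0/47.5)^0.331 = (2.7158)^0.331 = 1.39194
Power-density ratio: P_B/P_A = (V_B/V_A)³ = (1.39194)³ = 2.69686

2.70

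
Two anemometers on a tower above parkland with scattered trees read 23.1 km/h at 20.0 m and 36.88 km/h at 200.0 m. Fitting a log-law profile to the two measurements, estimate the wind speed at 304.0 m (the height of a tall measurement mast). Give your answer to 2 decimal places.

39.39 km/h

Log law: V ∝ ln(z/z₀). From the pair, with r = V₁/V₂ = 0.62636,
ln z₀ = (ln z₁ − r·ln z₂)/(1 − r) = (2.9957 − 0.62636×5.2983)/0.37364 = -0.8642 → z₀ = 0.4214 m
V₃ = V₁ · ln(z₃/z₀)/ln(z₁/z₀) = 23.1 × 6.5812/3.8599 = 39.3858 km/h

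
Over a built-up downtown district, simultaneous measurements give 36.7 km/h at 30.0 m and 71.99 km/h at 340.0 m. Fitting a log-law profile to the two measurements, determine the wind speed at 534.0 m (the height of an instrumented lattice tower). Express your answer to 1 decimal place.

Log law: V ∝ ln(z/z₀). From the pair, with r = V₁/V₂ = 0.50979,
ln z₀ = (ln z₁ − r·ln z₂)/(1 − r) = (3.4012 − 0.50979×5.8289)/0.49021 = 0.8764 → z₀ = 2.402 m
V₃ = V₁ · ln(z₃/z₀)/ln(z₁/z₀) = 36.7 × 5.4039/2.5247 = 78.5523 km/h

78.6 km/h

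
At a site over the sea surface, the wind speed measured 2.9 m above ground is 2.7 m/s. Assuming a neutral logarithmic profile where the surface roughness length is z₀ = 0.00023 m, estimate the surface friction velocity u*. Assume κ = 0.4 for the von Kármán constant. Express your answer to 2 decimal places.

u* ≈ 0.11 m/s

Log law: V(z) = (u*/κ) · ln(z/z₀) ⇒ u* = κ · V / ln(z/z₀)
u* = 0.4 × 2.7 / ln(2.9/0.00023) = 0.4 × 2.7 / 9.4421
   = 1.0800 / 9.4421 = 0.1144 m/s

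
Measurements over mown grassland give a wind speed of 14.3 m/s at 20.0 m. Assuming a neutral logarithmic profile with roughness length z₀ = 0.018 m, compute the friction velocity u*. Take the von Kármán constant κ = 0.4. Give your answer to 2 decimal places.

Log law: V(z) = (u*/κ) · ln(z/z₀) ⇒ u* = κ · V / ln(z/z₀)
u* = 0.4 × 14.3 / ln(20.0/0.018) = 0.4 × 14.3 / 7.0131
   = 5.7200 / 7.0131 = 0.8156 m/s

u* ≈ 0.82 m/s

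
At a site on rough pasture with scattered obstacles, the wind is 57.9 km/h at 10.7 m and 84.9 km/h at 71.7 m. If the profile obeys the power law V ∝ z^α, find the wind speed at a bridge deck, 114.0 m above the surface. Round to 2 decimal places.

First find α: α = ln(V₂/V₁)/ln(z₂/z₁) = ln(84.9/57.9)/ln(71.7/10.7) = 0.38276/1.90225 = 0.2012
Extrapolate from 71.7 m to 114.0 m: V₃ = 84.9 × (114.0/71.7)^0.2012 = 84.9 × 1.0978 = 93.2028 km/h

93.20 km/h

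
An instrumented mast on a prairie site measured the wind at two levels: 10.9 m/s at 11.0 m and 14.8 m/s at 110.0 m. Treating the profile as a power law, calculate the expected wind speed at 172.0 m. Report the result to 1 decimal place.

15.7 m/s

First find α: α = ln(V₂/V₁)/ln(z₂/z₁) = ln(14.8/10.9)/ln(110.0/11.0) = 0.30586/2.30259 = 0.1328
Extrapolate from 110.0 m to 172.0 m: V₃ = 14.8 × (172.0/110.0)^0.1328 = 14.8 × 1.0612 = 15.7054 m/s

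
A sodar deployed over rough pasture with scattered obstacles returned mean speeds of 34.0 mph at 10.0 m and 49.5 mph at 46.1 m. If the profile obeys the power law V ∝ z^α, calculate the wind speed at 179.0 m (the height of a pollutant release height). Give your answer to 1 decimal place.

69.1 mph

First find α: α = ln(V₂/V₁)/ln(z₂/z₁) = ln(49.5/34.0)/ln(46.1/10.0) = 0.37561/1.52823 = 0.2458
Extrapolate from 46.1 m to 179.0 m: V₃ = 49.5 × (179.0/46.1)^0.2458 = 49.5 × 1.3957 = 69.0890 mph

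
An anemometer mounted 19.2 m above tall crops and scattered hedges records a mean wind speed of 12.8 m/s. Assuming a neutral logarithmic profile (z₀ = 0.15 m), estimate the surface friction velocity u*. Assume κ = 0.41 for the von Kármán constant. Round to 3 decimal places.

u* ≈ 1.082 m/s

Log law: V(z) = (u*/κ) · ln(z/z₀) ⇒ u* = κ · V / ln(z/z₀)
u* = 0.41 × 12.8 / ln(19.2/0.15) = 0.41 × 12.8 / 4.8520
   = 5.2480 / 4.8520 = 1.0816 m/s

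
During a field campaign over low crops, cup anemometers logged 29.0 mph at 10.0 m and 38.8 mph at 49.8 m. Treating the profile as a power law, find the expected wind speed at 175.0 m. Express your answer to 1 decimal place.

48.7 mph

First find α: α = ln(V₂/V₁)/ln(z₂/z₁) = ln(38.8/29.0)/ln(49.8/10.0) = 0.29112/1.60543 = 0.1813
Extrapolate from 49.8 m to 175.0 m: V₃ = 38.8 × (175.0/49.8)^0.1813 = 38.8 × 1.2560 = 48.7312 mph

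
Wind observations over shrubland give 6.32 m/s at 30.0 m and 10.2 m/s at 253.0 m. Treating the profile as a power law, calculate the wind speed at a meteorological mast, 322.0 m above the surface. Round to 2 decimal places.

First find α: α = ln(V₂/V₁)/ln(z₂/z₁) = ln(10.2/6.32)/ln(253.0/30.0) = 0.47867/2.13219 = 0.2245
Extrapolate from 253.0 m to 322.0 m: V₃ = 10.2 × (322.0/253.0)^0.2245 = 10.2 × 1.0556 = 10.7674 m/s

10.77 m/s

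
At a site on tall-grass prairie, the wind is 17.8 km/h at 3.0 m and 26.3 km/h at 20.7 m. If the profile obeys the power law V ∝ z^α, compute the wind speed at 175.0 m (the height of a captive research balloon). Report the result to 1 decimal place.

40.5 km/h

First find α: α = ln(V₂/V₁)/ln(z₂/z₁) = ln(26.3/17.8)/ln(20.7/3.0) = 0.39037/1.93152 = 0.2021
Extrapolate from 20.7 m to 175.0 m: V₃ = 26.3 × (175.0/20.7)^0.2021 = 26.3 × 1.5394 = 40.4875 km/h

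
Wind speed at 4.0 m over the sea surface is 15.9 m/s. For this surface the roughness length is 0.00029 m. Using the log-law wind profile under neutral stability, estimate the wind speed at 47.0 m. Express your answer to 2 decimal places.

20.01 m/s

Log law: V(z) ∝ ln(z/z₀), so V₂/V₁ = ln(z₂/z₀) / ln(z₁/z₀).
ln(47.0/0.00029) = 11.9958, ln(4.0/0.00029) = 9.5319
V₂ = 15.9 × 11.9958/9.5319 = 15.9 × 1.2585 = 20.0099 m/s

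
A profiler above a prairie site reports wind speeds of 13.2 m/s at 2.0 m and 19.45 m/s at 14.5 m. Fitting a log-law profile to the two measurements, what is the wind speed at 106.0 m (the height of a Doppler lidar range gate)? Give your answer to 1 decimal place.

Log law: V ∝ ln(z/z₀). From the pair, with r = V₁/V₂ = 0.67866,
ln z₀ = (ln z₁ − r·ln z₂)/(1 − r) = (0.6931 − 0.67866×2.6741)/0.32134 = -3.4907 → z₀ = 0.03048 m
V₃ = V₁ · ln(z₃/z₀)/ln(z₁/z₀) = 13.2 × 8.1542/4.1839 = 25.7262 m/s

25.7 m/s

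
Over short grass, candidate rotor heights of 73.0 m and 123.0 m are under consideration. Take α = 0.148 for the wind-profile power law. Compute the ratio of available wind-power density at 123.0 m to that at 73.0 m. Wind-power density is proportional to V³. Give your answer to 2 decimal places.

1.26

Speed ratio: V_B/V_A = (z_B/z_A)^α = (123.0/73.0)^0.148 = (1.6849)^0.148 = 1.08027
Power-density ratio: P_B/P_A = (V_B/V_A)³ = (1.08027)³ = 1.26067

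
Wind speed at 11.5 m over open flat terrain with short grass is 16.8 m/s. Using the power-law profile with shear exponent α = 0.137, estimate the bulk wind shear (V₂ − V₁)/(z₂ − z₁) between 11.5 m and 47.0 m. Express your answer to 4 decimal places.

Power law: V₂ = V₁ · (z₂/z₁)^α = 16.8 × (4.0870)^0.137 = 20.3738 m/s
ΔV/Δz = (20.3738 − 16.8)/(47.0 − 11.5) = 3.5738/35.5000 = 0.10067 m/s/m

0.1007 m/s/m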